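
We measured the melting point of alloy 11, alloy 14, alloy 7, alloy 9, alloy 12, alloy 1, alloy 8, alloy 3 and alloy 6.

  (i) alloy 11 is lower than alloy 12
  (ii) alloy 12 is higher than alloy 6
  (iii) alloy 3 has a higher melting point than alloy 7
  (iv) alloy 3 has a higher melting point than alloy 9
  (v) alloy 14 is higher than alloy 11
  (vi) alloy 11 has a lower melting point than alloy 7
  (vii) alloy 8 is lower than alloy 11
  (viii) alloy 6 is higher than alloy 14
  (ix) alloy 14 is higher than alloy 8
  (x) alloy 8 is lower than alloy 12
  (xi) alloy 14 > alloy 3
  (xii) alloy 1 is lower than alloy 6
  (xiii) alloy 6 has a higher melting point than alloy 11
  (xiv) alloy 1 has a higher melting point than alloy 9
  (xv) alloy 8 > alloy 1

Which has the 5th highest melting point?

Piecing the relations together gives one ordering: alloy 9 < alloy 1 < alloy 8 < alloy 11 < alloy 7 < alloy 3 < alloy 14 < alloy 6 < alloy 12.
The 5th largest is alloy 7.

alloy 7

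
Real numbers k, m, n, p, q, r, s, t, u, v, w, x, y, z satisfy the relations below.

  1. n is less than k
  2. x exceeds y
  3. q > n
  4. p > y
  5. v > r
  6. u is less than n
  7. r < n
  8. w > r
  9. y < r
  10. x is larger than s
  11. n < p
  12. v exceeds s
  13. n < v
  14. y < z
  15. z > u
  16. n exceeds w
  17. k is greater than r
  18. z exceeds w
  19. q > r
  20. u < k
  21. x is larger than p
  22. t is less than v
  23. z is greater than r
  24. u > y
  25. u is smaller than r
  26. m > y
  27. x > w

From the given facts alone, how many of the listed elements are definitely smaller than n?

4

Directly below n: u, r, w.
One step further: y (4 so far).
Nothing else is reachable below n; 4 in all.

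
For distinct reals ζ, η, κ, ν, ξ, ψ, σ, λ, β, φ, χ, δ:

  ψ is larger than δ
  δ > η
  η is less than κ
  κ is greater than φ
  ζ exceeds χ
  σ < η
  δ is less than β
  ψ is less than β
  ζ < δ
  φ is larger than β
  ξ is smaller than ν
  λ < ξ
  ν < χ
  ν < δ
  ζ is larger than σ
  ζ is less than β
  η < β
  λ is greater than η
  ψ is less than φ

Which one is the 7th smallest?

Piecing the relations together gives one ordering: σ < η < λ < ξ < ν < χ < ζ < δ < ψ < β < φ < κ.
Counting 7 from the smallest end gives ζ.

ζ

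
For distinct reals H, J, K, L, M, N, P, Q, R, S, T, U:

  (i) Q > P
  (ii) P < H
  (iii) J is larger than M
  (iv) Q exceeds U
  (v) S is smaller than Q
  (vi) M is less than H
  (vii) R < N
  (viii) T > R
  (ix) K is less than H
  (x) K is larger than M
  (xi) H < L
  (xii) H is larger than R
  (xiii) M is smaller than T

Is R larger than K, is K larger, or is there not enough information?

Following every chain through R: above R we get N, H, T, L.
K is not reached, and no chain runs the other way from K to R.
So the given relations leave the order of R and K undetermined.

undetermined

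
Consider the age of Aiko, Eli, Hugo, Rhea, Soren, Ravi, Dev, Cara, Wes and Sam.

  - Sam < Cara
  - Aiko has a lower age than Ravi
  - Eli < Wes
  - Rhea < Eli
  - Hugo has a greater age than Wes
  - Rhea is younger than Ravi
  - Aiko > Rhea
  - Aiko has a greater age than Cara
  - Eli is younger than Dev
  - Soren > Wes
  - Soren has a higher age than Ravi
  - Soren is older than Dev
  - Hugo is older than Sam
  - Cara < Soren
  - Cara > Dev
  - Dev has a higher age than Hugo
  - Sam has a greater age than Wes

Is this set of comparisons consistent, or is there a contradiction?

The single ordering Rhea < Eli < Wes < Sam < Hugo < Dev < Cara < Aiko < Ravi < Soren satisfies every listed relation, so no contradiction arises.

consistent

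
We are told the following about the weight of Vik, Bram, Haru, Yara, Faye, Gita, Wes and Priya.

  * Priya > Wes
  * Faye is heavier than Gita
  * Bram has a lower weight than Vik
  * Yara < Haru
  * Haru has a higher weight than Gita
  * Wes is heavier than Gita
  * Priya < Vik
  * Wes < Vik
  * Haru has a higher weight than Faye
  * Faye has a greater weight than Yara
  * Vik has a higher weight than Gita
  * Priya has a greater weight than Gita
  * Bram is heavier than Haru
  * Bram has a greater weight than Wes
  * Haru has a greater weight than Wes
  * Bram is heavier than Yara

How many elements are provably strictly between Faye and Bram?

1

Chaining upward from Faye reaches: Haru, Vik.
Chaining downward from Bram reaches: Gita, Yara, Wes, Haru.
Strictly between Faye and Bram are those in both lists: Haru — 1 element.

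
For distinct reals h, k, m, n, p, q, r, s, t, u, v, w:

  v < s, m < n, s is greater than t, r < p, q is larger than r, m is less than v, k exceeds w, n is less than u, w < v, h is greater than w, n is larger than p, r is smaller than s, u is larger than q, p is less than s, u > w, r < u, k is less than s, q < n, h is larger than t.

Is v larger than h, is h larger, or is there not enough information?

Following every chain through v: above v we get s; below v we get w, m.
h is not reached, and no chain runs the other way from h to v.
So the given relations leave the order of v and h undetermined.

undetermined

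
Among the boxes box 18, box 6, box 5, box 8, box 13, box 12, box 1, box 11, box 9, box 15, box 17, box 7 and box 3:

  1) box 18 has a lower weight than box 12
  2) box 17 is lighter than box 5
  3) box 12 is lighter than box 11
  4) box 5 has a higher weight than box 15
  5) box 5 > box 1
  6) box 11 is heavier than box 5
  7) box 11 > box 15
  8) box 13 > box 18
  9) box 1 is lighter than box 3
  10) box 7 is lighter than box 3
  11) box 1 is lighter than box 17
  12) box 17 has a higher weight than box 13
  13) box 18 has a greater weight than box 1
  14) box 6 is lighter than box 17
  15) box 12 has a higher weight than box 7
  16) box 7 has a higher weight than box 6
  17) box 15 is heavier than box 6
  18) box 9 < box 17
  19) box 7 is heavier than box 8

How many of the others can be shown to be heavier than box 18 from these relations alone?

5

Directly above box 18: box 13, box 12.
One step further: box 17, box 11 (4 so far).
One step further: box 5 (5 so far).
No other element is forced above box 18 by the given relations, so the count is 5.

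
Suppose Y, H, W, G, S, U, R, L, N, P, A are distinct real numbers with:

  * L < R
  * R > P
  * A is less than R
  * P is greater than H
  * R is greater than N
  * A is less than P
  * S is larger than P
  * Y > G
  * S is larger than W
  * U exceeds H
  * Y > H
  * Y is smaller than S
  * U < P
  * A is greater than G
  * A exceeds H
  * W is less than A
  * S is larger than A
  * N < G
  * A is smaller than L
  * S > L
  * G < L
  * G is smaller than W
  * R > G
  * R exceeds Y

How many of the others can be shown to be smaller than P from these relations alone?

From P the given relations immediately reach H, A, U.
From those, G, W — 5 in total.
From those, N — 6 in total.
Nothing else is reachable below P; 6 in all.

6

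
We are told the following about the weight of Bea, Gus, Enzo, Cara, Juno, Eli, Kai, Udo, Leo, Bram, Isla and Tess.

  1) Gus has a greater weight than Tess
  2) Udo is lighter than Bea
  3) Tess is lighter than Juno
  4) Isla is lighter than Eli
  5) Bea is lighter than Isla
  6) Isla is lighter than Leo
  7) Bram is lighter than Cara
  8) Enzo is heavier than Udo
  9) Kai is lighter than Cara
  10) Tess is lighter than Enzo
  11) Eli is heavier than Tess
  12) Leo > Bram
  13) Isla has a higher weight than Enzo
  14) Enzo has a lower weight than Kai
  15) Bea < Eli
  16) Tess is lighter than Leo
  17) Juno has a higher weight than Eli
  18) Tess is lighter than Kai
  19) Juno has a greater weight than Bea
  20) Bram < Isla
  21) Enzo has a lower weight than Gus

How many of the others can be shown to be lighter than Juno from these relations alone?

The elements the relations force below Juno are Udo, Bea, Tess, Enzo, Bram, Isla, Eli — no chain reaches any other.
That is 7.

7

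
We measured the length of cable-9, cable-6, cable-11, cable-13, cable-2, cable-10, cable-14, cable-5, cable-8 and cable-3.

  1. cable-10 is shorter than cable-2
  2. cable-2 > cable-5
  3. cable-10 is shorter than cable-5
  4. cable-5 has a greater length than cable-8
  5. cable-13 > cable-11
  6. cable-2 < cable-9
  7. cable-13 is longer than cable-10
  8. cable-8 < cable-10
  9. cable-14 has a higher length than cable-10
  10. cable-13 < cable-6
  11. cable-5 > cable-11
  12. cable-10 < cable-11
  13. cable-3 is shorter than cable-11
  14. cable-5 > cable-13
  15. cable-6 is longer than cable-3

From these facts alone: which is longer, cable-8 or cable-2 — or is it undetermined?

cable-2

Following the relations from cable-8: cable-8 < cable-10 < cable-13 < cable-5 < cable-2.
So cable-2 is longer.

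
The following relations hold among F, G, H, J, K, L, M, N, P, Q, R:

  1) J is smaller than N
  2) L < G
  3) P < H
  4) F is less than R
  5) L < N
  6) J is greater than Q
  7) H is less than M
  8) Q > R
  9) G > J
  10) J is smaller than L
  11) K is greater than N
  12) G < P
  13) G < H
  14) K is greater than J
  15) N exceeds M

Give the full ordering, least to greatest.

The consecutive links are each given: F < R; R < Q; Q < J; J < L; L < G; G < P; P < H; H < M; M < N; N < K.

F < R < Q < J < L < G < P < H < M < N < K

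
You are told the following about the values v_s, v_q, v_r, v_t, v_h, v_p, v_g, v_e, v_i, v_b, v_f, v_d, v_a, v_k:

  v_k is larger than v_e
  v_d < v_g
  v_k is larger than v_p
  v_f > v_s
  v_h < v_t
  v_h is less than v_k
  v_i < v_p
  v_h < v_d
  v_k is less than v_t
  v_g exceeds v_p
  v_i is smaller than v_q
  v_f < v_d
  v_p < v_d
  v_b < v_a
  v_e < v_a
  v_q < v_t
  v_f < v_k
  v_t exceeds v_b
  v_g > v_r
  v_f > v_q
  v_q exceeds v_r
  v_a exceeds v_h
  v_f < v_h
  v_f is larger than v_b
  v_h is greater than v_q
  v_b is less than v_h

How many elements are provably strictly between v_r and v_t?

4

The relations place v_r below v_t. An element lies strictly between them when it is forced above v_r and also forced below v_t.
Above v_r: {v_q, v_f, v_h, v_k, v_d, v_g, v_a}. Below v_t: {v_s, v_i, v_b, v_e, v_q, v_f, v_h, v_p, v_k}.
Intersection: {v_q, v_f, v_h, v_k} — 4.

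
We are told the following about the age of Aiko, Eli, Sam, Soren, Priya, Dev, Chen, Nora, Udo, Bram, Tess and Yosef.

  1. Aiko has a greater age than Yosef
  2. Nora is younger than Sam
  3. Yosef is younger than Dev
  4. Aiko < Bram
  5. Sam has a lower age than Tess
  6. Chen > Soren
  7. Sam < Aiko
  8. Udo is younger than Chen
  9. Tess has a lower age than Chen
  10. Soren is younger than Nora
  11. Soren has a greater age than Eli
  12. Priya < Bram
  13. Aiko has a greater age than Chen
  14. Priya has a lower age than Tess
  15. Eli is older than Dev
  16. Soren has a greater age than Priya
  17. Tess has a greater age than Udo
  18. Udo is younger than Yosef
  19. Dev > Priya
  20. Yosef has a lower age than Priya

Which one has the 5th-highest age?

The consecutive relations fix a unique order: Udo < Yosef < Priya < Dev < Eli < Soren < Nora < Sam < Tess < Chen < Aiko < Bram.
Counting 5 from the largest end gives Sam.

Sam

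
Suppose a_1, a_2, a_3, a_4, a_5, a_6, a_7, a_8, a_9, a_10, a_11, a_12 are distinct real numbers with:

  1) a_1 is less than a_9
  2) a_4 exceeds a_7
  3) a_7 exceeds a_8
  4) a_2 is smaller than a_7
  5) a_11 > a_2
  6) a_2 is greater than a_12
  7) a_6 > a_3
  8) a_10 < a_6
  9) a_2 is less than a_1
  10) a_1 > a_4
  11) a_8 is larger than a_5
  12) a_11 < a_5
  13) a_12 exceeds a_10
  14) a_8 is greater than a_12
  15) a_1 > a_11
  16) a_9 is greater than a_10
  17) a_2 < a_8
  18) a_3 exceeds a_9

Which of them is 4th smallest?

The consecutive relations fix a unique order: a_10 < a_12 < a_2 < a_11 < a_5 < a_8 < a_7 < a_4 < a_1 < a_9 < a_3 < a_6.
The 4th smallest is a_11.

a_11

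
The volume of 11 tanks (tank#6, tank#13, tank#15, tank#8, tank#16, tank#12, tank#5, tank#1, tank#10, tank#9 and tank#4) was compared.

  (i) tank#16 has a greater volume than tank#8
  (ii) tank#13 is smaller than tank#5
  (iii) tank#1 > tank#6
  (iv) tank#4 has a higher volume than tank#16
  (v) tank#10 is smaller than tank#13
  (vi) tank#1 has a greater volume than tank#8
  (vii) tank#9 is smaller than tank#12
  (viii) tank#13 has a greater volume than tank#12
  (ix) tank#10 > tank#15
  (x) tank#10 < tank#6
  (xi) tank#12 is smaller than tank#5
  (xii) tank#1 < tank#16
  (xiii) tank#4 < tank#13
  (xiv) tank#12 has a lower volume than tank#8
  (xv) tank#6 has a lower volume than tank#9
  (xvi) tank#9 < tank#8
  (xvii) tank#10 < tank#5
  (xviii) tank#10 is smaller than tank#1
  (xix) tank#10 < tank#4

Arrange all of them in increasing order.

tank#15 < tank#10 < tank#6 < tank#9 < tank#12 < tank#8 < tank#1 < tank#16 < tank#4 < tank#13 < tank#5

The consecutive links are each given: tank#15 < tank#10; tank#10 < tank#6; tank#6 < tank#9; tank#9 < tank#12; tank#12 < tank#8; tank#8 < tank#1; tank#1 < tank#16; tank#16 < tank#4; tank#4 < tank#13; tank#13 < tank#5.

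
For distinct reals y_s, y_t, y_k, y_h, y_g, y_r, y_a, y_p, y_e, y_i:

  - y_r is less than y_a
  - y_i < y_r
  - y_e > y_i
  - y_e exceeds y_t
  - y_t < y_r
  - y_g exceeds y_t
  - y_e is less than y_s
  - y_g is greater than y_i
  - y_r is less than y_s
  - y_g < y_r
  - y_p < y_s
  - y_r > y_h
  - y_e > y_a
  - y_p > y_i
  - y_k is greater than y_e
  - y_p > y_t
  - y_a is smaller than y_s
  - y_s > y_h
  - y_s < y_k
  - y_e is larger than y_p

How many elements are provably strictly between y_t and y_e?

4

Chaining upward from y_t reaches: y_p, y_g, y_r, y_a, y_s, y_k.
Chaining downward from y_e reaches: y_i, y_h, y_p, y_g, y_r, y_a.
Strictly between y_t and y_e are those in both lists: y_p, y_g, y_r, y_a — 4 elements.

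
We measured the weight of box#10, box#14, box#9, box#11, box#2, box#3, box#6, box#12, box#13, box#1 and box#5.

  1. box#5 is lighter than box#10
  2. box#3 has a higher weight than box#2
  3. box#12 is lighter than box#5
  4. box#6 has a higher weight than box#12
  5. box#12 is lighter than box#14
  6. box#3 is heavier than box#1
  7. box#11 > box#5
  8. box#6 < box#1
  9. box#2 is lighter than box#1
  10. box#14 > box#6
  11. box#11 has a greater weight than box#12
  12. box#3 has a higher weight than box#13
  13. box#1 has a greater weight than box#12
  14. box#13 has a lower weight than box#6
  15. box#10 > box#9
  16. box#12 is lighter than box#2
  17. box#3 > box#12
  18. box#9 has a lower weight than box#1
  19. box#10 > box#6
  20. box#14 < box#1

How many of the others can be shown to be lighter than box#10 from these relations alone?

From box#10 the given relations immediately reach box#9, box#5, box#6.
From those, box#12, box#13 — 5 in total.
Nothing else is reachable below box#10; 5 in all.

5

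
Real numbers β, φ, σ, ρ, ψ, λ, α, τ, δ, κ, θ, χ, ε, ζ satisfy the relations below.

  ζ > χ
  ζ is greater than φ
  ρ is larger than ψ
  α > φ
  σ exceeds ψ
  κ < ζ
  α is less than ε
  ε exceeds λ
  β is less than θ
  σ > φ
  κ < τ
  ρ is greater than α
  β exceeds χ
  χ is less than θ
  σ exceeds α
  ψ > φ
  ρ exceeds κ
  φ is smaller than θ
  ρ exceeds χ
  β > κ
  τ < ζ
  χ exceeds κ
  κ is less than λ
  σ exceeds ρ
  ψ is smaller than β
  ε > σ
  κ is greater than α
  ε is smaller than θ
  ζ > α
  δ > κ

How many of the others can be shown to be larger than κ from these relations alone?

From κ the given relations immediately reach τ, χ, ρ, λ, ζ, β, δ.
From those, σ, ε, θ — 10 in total.
No other element is forced above κ by the given relations, so the count is 10.

10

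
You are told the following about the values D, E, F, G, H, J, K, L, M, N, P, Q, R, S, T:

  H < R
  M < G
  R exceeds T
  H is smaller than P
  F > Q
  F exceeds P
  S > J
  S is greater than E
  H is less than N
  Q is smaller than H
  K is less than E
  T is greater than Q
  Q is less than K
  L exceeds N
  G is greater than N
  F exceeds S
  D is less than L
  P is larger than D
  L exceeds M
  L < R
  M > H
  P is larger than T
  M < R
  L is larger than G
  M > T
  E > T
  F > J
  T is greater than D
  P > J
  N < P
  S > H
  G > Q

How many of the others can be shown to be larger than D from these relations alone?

From D the given relations immediately reach T, P, L.
From those, M, E, F, R — 7 in total.
From those, S, G — 9 in total.
No other element is forced above D by the given relations, so the count is 9.

9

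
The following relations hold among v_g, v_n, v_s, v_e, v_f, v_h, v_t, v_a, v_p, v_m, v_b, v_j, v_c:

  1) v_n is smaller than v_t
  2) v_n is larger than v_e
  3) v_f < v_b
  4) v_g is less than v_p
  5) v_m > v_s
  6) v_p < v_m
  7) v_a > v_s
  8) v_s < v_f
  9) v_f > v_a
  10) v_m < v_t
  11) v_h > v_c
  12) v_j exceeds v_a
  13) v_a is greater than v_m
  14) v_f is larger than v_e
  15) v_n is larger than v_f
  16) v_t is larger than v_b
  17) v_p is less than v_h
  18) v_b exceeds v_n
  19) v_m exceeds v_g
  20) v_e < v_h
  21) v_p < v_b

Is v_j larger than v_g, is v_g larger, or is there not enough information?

v_g < v_p and v_p < v_m give v_g < v_m.
Then v_m < v_a extends the chain to v_a.
With v_a < v_j: v_g < v_p < v_m < v_a < v_j.
So v_j is larger.

v_j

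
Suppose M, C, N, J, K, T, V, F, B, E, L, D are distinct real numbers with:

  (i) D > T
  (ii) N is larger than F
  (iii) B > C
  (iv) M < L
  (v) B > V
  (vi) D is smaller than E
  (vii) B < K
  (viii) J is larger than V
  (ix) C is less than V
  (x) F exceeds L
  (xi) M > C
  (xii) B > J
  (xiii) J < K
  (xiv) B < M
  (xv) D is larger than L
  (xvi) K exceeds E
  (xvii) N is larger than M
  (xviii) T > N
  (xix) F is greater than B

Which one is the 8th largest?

M

The consecutive relations fix a unique order: C < V < J < B < M < L < F < N < T < D < E < K.
The 8th largest is M.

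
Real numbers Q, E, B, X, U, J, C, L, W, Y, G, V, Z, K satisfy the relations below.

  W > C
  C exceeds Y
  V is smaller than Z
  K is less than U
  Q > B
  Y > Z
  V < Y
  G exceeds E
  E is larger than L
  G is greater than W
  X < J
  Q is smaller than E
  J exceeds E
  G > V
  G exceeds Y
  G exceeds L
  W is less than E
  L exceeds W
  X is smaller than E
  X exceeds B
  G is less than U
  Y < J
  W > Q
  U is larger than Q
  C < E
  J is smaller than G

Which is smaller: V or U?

Link the given pairs in sequence: V < Z; Z < Y; Y < C; C < W; W < L; L < E; E < J; J < G; G < U.
Together: V < Z < Y < C < W < L < E < J < G < U.
So V < U; V is the smaller of the two.

V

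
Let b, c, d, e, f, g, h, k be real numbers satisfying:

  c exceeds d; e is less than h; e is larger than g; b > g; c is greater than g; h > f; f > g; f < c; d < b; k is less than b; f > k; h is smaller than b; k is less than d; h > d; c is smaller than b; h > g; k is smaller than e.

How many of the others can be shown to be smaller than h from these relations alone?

Directly below h: g, f, d, e.
One step further: k (5 so far).
Nothing else is reachable below h; 5 in all.

5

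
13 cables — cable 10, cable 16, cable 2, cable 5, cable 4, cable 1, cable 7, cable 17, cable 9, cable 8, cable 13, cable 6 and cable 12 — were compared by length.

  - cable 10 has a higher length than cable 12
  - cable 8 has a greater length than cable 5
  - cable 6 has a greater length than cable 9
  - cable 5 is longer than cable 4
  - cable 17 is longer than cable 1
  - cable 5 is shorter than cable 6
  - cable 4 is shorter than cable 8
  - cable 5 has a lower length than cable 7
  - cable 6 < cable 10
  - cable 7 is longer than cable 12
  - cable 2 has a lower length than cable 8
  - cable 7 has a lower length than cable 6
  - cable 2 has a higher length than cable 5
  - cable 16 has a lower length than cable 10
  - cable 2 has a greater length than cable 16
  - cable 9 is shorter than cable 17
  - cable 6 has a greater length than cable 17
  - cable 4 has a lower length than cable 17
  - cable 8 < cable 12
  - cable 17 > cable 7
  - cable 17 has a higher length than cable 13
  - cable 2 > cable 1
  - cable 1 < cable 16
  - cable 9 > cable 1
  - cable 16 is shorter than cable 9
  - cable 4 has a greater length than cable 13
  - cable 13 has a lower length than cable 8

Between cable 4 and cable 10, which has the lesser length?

cable 4

cable 4 < cable 5 and cable 5 < cable 2 give cable 4 < cable 2.
Then cable 2 < cable 8 extends the chain to cable 8.
With cable 8 < cable 12: cable 4 < cable 5 < cable 2 < cable 8 < cable 12.
Then cable 12 < cable 7 extends the chain to cable 7.
With cable 7 < cable 17: cable 4 < cable 5 < cable 2 < cable 8 < cable 12 < cable 7 < cable 17.
With cable 17 < cable 6: cable 4 < cable 5 < cable 2 < cable 8 < cable 12 < cable 7 < cable 17 < cable 6.
Then cable 6 < cable 10 extends the chain to cable 10.
So cable 4 < cable 10; cable 4 is the shorter of the two.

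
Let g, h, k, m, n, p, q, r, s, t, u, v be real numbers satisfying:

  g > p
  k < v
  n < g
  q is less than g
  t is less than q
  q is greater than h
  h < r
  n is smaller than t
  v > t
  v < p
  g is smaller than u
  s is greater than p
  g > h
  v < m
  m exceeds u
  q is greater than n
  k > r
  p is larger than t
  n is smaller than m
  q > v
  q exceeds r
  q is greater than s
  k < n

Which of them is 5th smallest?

t

Piecing the relations together gives one ordering: h < r < k < n < t < v < p < s < q < g < u < m.
Counting 5 from the smallest end gives t.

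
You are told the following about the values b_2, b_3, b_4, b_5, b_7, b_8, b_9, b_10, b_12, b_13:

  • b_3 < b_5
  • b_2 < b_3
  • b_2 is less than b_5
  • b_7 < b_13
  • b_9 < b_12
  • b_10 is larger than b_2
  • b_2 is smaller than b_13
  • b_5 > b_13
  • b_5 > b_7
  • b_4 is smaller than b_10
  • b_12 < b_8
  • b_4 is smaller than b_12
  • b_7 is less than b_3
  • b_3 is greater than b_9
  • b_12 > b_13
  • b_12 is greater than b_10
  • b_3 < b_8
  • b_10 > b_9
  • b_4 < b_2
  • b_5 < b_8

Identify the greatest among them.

b_8

b_4 is not greatest since b_4 < b_12; b_2 is not greatest since b_2 < b_13; b_7 is not greatest since b_7 < b_3; b_9 is not greatest since b_9 < b_10; b_10 is not greatest since b_10 < b_12; b_3 is not greatest since b_3 < b_5; b_13 is not greatest since b_13 < b_12; b_5 is not greatest since b_5 < b_8; b_12 is not greatest since b_12 < b_8.
Only b_8 has nothing above it, so b_8 is the greatest.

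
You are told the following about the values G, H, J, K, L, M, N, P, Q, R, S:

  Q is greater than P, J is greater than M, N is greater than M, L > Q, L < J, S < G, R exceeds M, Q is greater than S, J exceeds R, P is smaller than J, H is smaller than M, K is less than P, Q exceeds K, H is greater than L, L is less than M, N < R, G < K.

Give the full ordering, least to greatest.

Nothing is placed below S, so it is least; from there S < G; G < K; K < P; P < Q; Q < L; L < H; H < M; M < N; N < R; R < J, each given directly.

S < G < K < P < Q < L < H < M < N < R < J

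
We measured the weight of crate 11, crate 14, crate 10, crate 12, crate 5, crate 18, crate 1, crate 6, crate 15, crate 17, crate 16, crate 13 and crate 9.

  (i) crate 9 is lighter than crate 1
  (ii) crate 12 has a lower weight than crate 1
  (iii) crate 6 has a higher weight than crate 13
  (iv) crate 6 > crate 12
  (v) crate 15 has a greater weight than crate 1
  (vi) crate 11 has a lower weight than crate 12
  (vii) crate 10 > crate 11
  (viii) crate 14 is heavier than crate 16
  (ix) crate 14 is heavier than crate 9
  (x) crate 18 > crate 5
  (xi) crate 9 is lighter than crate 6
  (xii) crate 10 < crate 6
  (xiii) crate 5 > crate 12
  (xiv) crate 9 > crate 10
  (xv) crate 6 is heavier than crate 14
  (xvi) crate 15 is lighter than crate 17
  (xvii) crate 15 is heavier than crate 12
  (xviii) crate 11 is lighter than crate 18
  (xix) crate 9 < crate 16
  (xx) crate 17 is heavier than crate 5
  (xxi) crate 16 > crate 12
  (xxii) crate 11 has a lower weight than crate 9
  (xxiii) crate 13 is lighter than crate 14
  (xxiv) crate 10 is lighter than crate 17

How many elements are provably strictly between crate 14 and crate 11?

The relations place crate 11 below crate 14. An element lies strictly between them when it is forced above crate 11 and also forced below crate 14.
Above crate 11: {crate 12, crate 10, crate 5, crate 9, crate 1, crate 16, crate 15, crate 17, crate 18, crate 6}. Below crate 14: {crate 12, crate 10, crate 9, crate 13, crate 16}.
Intersection: {crate 12, crate 10, crate 9, crate 16} — 4.

4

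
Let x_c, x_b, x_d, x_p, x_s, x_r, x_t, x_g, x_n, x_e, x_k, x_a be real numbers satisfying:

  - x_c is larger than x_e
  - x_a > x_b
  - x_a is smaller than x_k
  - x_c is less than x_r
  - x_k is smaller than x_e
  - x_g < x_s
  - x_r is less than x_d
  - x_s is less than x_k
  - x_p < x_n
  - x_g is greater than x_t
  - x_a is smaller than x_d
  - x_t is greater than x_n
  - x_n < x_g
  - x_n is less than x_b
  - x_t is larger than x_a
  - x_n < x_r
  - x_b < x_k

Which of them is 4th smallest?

x_a

The consecutive relations fix a unique order: x_p < x_n < x_b < x_a < x_t < x_g < x_s < x_k < x_e < x_c < x_r < x_d.
The 4th smallest is x_a.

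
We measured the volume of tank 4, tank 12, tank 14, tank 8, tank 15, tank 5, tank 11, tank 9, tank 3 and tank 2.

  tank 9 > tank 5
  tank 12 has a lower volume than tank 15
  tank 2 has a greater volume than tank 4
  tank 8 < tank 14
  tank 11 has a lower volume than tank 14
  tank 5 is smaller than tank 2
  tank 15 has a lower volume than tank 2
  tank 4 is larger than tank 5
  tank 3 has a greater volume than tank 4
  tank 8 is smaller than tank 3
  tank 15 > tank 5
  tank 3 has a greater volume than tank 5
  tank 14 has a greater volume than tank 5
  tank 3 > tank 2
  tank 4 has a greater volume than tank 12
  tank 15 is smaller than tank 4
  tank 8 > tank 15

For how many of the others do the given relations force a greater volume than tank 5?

7

The elements the relations force above tank 5 are tank 15, tank 8, tank 4, tank 2, tank 3, tank 14, tank 9 — no chain reaches any other.
That is 7.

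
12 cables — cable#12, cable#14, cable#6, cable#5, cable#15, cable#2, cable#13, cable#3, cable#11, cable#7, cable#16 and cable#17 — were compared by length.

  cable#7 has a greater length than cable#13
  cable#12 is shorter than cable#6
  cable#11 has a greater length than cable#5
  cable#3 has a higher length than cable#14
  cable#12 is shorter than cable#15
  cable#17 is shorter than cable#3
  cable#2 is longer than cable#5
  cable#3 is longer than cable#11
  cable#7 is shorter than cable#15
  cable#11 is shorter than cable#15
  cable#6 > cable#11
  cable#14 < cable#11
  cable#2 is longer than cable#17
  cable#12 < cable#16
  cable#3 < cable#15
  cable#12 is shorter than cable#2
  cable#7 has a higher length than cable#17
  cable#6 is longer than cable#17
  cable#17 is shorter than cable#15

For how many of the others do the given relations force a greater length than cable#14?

Directly above cable#14: cable#11, cable#3.
One step further: cable#15, cable#6 (4 so far).
Nothing else is reachable above cable#14; 4 in all.

4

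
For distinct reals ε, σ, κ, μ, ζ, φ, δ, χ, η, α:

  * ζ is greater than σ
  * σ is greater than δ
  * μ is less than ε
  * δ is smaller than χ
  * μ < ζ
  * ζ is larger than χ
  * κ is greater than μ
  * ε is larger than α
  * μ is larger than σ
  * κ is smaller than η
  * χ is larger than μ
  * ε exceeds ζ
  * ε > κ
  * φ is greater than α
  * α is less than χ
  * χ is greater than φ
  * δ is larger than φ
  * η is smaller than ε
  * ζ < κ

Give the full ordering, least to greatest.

Each adjacent pair is fixed by a given relation: α < φ; φ < δ; δ < σ; σ < μ; μ < χ; χ < ζ; ζ < κ; κ < η; η < ε. Chaining them end to end gives the full order.

α < φ < δ < σ < μ < χ < ζ < κ < η < ε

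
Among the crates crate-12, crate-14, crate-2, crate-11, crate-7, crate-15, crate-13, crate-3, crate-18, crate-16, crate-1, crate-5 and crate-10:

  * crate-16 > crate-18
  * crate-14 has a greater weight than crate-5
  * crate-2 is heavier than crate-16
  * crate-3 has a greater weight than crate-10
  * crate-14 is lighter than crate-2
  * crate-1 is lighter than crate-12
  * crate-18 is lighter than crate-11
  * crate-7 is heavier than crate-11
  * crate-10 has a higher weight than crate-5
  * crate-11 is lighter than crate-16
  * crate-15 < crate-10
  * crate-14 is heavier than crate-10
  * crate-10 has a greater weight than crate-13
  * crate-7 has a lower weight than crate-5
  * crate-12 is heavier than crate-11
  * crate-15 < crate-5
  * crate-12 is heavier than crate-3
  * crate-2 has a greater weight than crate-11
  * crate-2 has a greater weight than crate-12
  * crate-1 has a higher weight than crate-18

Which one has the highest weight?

crate-2

crate-18 is not greatest since crate-18 < crate-11; crate-1 is not greatest since crate-1 < crate-12; crate-11 is not greatest since crate-11 < crate-16; crate-7 is not greatest since crate-7 < crate-5; crate-13 is not greatest since crate-13 < crate-10; crate-15 is not greatest since crate-15 < crate-10; crate-5 is not greatest since crate-5 < crate-14; crate-10 is not greatest since crate-10 < crate-3; crate-14 is not greatest since crate-14 < crate-2; crate-3 is not greatest since crate-3 < crate-12; crate-12 is not greatest since crate-12 < crate-2; crate-16 is not greatest since crate-16 < crate-2.
Only crate-2 has nothing above it, so crate-2 is the highest weight.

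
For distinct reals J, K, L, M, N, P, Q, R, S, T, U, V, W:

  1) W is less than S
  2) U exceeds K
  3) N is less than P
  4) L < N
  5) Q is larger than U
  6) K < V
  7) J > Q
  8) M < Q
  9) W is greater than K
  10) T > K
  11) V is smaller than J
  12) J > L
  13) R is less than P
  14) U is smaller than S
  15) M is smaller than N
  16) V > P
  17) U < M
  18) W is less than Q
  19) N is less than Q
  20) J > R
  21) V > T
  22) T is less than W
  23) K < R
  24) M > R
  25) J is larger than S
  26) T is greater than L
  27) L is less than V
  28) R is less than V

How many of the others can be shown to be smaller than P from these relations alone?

6

The elements the relations force below P are K, U, L, R, M, N — no chain reaches any other.
That is 6.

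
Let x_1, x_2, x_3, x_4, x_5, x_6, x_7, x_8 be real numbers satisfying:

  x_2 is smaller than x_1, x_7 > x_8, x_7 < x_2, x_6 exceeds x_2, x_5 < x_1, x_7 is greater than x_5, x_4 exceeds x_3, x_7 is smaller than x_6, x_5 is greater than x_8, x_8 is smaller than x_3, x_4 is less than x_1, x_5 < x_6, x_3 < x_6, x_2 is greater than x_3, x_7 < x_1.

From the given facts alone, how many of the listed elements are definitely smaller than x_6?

From x_6 the given relations immediately reach x_5, x_7, x_3, x_2.
From those, x_8 — 5 in total.
No other element is forced below x_6 by the given relations, so the count is 5.

5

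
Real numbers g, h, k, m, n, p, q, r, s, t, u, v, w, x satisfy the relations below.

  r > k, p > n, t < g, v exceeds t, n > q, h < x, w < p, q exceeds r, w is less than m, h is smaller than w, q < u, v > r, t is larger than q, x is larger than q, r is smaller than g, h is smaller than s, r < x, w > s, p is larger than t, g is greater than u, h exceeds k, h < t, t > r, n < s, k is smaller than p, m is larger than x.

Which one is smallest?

k

r is not least since k < r; q is not least since r < q; h is not least since k < h; t is not least since h < t; u is not least since q < u; g is not least since t < g; n is not least since q < n; s is not least since h < s; w is not least since s < w; x is not least since h < x; m is not least since w < m; p is not least since t < p; v is not least since t < v.
Only k has nothing below it, so k is the smallest.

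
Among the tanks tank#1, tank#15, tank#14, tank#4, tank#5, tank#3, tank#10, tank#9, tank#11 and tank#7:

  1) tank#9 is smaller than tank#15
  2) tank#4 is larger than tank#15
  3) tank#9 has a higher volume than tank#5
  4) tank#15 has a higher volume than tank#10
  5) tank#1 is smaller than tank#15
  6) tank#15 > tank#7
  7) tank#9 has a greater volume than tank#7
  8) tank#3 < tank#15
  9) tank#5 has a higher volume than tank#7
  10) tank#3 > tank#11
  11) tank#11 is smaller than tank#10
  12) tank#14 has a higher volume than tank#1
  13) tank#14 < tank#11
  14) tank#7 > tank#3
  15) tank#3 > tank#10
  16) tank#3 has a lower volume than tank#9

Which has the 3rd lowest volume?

tank#11

Piecing the relations together gives one ordering: tank#1 < tank#14 < tank#11 < tank#10 < tank#3 < tank#7 < tank#5 < tank#9 < tank#15 < tank#4.
The 3rd smallest is tank#11.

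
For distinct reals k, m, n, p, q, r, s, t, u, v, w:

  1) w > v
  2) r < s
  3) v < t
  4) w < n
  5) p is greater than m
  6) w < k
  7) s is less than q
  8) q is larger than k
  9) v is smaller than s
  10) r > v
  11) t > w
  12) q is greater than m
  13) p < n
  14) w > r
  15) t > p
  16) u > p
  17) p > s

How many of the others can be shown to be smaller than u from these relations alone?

From u the given relations immediately reach p.
From those, s, m — 3 in total.
From those, v, r — 5 in total.
Nothing else is reachable below u; 5 in all.

5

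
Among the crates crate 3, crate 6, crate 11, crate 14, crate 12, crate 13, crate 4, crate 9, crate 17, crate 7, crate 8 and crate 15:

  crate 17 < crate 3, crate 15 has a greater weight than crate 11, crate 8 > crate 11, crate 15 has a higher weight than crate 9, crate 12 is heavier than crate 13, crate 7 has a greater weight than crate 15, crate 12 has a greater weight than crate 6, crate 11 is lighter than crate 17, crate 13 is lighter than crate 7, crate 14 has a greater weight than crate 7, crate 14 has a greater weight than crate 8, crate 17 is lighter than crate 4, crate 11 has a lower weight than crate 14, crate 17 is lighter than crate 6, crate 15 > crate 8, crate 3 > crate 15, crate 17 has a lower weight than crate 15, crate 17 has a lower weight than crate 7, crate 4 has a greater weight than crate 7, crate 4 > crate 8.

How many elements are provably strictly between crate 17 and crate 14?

2

The relations place crate 17 below crate 14. An element lies strictly between them when it is forced above crate 17 and also forced below crate 14.
Above crate 17: {crate 15, crate 7, crate 6, crate 4, crate 12, crate 3}. Below crate 14: {crate 9, crate 11, crate 13, crate 8, crate 15, crate 7}.
Intersection: {crate 15, crate 7} — 2.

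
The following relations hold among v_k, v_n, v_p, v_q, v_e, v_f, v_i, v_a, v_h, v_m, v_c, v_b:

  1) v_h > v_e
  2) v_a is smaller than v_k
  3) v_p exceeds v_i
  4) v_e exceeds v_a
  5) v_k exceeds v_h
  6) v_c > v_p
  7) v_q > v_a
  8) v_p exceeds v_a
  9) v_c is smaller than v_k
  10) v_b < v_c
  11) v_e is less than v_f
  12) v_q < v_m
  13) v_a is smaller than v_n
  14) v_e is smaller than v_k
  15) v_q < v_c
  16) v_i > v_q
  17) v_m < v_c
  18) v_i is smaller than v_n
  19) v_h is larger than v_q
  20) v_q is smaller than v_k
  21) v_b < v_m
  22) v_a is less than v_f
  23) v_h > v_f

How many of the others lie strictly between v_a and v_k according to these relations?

The relations place v_a below v_k. An element lies strictly between them when it is forced above v_a and also forced below v_k.
Above v_a: {v_e, v_q, v_m, v_i, v_p, v_c, v_n, v_f, v_h}. Below v_k: {v_b, v_e, v_q, v_m, v_i, v_p, v_c, v_f, v_h}.
Intersection: {v_e, v_q, v_m, v_i, v_p, v_c, v_f, v_h} — 8.

8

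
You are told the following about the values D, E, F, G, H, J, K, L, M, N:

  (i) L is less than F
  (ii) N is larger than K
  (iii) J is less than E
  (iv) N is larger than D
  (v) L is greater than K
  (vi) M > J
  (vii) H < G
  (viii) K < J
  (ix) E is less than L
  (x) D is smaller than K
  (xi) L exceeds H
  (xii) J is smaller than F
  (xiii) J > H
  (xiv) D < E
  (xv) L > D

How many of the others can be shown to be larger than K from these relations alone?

From K the given relations immediately reach J, N, L.
From those, E, M, F — 6 in total.
No other element is forced above K by the given relations, so the count is 6.

6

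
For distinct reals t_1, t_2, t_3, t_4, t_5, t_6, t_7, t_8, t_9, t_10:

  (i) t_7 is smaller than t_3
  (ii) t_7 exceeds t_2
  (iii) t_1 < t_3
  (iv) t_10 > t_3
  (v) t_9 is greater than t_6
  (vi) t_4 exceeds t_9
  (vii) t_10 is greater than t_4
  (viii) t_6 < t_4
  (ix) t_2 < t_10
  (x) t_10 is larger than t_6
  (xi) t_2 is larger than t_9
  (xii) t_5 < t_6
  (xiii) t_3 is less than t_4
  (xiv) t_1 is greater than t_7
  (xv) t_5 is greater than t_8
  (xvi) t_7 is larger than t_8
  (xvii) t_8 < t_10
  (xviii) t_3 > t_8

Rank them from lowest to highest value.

The consecutive links are each given: t_8 < t_5; t_5 < t_6; t_6 < t_9; t_9 < t_2; t_2 < t_7; t_7 < t_1; t_1 < t_3; t_3 < t_4; t_4 < t_10.

t_8 < t_5 < t_6 < t_9 < t_2 < t_7 < t_1 < t_3 < t_4 < t_10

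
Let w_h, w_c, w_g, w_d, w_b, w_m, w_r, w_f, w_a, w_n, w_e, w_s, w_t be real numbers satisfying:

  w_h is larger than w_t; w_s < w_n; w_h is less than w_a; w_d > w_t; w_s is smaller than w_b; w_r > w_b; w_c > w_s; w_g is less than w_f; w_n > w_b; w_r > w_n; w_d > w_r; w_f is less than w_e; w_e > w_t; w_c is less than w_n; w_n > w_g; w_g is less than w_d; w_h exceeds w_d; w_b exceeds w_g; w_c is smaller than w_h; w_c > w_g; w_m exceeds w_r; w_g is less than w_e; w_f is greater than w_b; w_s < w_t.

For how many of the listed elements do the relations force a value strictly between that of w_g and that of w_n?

2

Chaining upward from w_g reaches: w_c, w_b, w_r, w_f, w_d, w_h, w_a, w_m, w_e.
Chaining downward from w_n reaches: w_s, w_c, w_b.
Strictly between w_g and w_n are those in both lists: w_c, w_b — 2 elements.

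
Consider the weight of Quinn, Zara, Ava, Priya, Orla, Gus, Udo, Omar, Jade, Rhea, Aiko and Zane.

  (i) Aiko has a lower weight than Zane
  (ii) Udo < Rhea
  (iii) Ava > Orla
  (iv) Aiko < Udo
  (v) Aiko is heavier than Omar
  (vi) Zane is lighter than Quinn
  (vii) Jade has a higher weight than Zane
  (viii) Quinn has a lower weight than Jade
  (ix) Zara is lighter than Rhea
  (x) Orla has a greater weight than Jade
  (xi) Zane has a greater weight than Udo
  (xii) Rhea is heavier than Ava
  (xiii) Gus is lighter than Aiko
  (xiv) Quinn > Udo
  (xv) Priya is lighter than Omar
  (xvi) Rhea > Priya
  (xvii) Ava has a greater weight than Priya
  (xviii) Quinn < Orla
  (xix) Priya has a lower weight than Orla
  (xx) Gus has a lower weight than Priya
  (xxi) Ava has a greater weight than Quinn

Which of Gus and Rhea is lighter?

Following the relations from Gus: Gus < Priya < Omar < Aiko < Udo < Zane < Quinn < Jade < Orla < Ava < Rhea.
So Gus < Rhea; Gus is the lighter of the two.

Gus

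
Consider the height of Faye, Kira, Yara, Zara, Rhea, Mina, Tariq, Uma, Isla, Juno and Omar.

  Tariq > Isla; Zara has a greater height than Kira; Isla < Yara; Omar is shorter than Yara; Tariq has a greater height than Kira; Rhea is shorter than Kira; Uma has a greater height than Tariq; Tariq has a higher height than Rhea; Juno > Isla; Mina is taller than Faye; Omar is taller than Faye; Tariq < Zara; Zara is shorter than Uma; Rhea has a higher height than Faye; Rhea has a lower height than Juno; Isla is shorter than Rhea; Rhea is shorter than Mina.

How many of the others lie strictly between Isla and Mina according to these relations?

The relations place Isla below Mina. An element lies strictly between them when it is forced above Isla and also forced below Mina.
Above Isla: {Rhea, Kira, Yara, Tariq, Juno, Zara, Uma}. Below Mina: {Faye, Rhea}.
Intersection: {Rhea} — 1.

1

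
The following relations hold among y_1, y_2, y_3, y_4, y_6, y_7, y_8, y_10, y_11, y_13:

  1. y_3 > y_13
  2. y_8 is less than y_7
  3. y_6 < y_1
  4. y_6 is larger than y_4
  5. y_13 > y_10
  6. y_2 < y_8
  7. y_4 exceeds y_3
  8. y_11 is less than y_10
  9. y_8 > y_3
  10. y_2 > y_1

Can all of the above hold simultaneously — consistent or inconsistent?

Every relation is compatible with y_11 < y_10 < y_13 < y_3 < y_4 < y_6 < y_1 < y_2 < y_8 < y_7; the set is consistent.

consistent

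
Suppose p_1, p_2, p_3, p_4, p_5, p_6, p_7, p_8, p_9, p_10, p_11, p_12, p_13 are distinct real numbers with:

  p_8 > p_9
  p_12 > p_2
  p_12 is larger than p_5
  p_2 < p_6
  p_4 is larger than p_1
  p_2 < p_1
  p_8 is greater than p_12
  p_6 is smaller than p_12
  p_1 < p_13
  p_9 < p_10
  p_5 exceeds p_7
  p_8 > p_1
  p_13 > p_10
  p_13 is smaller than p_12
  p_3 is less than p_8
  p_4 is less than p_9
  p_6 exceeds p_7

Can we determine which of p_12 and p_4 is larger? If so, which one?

Following the relations from p_4: p_4 < p_9 < p_10 < p_13 < p_12.
So p_12 is larger.

p_12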